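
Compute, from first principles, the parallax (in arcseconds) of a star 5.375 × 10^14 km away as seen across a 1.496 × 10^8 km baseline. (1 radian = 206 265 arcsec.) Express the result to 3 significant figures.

0.0574 arcsec

θ ≈ B/d = (1.496 × 10^8) / (5.375 × 10^14) = 2.7833 × 10^-7 rad.
In arcseconds: 2.7833 × 10^-7 × 206265 = 0.05741″.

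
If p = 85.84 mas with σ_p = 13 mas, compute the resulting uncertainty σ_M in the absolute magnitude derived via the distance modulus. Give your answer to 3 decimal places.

M = m − 5 log₁₀ d + 5 = m + 5 log₁₀ p + 5, so ∂M/∂p = 5/(p ln 10).
σ_M = (5/ln 10) · (σ_p/p) = 2.1715 × 13/85.84 = 2.1715 × 0.15144 = 0.32885.

σ_M = 0.329 mag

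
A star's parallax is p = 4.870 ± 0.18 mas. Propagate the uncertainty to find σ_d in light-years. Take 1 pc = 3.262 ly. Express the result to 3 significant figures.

d = 1/p, so σ_d = σ_p / p².
σ_d = 0.000180 / (0.004870)² = 0.000180 / 0.000023717 = 7.5895 pc = 7.5895 × 3.262 ly = 24.757 ly.

24.8 ly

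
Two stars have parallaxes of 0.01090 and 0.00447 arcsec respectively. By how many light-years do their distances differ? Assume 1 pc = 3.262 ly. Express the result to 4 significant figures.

d_A = 1/0.01090″ = 91.743 pc; d_B = 1/0.004470″ = 223.71 pc.
|d_B − d_A| = |223.71 − 91.743| = 131.97 pc = 131.97 × 3.262 ly = 430.49 ly.

430.5 ly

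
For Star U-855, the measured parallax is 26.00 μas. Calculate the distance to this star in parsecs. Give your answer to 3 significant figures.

38500 pc

p = 26.00 μas = 0.00002600 arcsec.
d = 1/p = 1/0.00002600 = 38462 pc.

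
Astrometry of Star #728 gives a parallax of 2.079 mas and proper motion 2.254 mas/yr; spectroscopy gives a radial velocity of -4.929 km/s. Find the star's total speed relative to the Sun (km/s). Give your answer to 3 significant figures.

7.12 km/s

d = 1/p = 1/0.002079″ = 481 pc.
μ = 2.254 mas/yr = 0.002254 ″/yr.
v_t = 4.740 μ d = 4.740 × 0.002254 × 481 = 5.139 km/s.
v = √(v_r² + v_t²) = √((-4.929)² + 5.139²) = √50.7044 = 7.1207 km/s.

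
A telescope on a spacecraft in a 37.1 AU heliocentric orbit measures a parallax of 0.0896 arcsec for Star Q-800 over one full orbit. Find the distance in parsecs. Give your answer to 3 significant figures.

414 pc

With baseline B (in AU) and parallax p (in arcsec), d = B/p parsecs.
d = 37.1 / 0.0896 = 414.06 pc.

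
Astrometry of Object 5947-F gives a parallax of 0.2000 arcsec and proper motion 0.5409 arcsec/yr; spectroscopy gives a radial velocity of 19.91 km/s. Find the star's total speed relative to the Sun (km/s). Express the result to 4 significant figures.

23.68 km/s

d = 1/p = 1/0.2000″ = 5 pc.
v_t = 4.740 μ d = 4.740 × 0.5409 × 5 = 12.819 km/s.
v = √(v_r² + v_t²) = √(19.91² + 12.819²) = √560.735 = 23.68 km/s.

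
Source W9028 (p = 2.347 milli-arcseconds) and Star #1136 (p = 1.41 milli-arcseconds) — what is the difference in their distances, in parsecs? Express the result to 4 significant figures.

d_A = 1/0.002347″ = 426.08 pc; d_B = 1/0.001410″ = 709.22 pc.
|d_B − d_A| = |709.22 − 426.08| = 283.14 pc.

283.1 pc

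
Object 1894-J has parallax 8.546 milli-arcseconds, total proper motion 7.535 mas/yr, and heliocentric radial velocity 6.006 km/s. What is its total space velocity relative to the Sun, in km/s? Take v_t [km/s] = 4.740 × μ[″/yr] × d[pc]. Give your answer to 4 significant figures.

7.317 km/s

d = 1/p = 1/0.008546″ = 117.01 pc.
μ = 7.535 mas/yr = 0.007535 ″/yr.
v_t = 4.740 μ d = 4.740 × 0.007535 × 117.01 = 4.1791 km/s.
v = √(v_r² + v_t²) = √(6.006² + 4.1791²) = √53.5369 = 7.3169 km/s.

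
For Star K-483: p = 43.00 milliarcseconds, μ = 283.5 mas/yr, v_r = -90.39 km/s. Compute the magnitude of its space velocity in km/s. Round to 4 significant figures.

95.64 km/s

d = 1/p = 1/0.04300″ = 23.256 pc.
μ = 283.5 mas/yr = 0.2835 ″/yr.
v_t = 4.740 μ d = 4.740 × 0.2835 × 23.256 = 31.251 km/s.
v = √(v_r² + v_t²) = √((-90.39)² + 31.251²) = √9146.98 = 95.64 km/s.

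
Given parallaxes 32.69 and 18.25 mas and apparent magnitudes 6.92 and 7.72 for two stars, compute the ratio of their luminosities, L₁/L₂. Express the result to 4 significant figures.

d₁ = 1/p₁ = 1/0.03269″ = 30.59 pc; d₂ = 1/p₂ = 1/0.01825″ = 54.795 pc.
M₁ = m₁ − 5 log₁₀ d₁ + 5 = 6.92 − 7.4279 + 5 = 4.4921.
M₂ = 7.72 − 8.6937 + 5 = 4.0263.
L₁/L₂ = 10^(0.4(M₂ − M₁)) = 10^(0.4 × (-0.4658)) = 10^(-0.18632) = 0.65115.

L₁/L₂ = 0.6512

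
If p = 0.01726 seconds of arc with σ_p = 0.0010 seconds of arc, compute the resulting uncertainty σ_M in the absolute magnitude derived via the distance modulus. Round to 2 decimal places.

M = m − 5 log₁₀ d + 5 = m + 5 log₁₀ p + 5, so ∂M/∂p = 5/(p ln 10).
σ_M = (5/ln 10) · (σ_p/p) = 2.1715 × 0.0010/0.01726 = 2.1715 × 0.057937 = 0.12581.

σ_M = 0.13 mag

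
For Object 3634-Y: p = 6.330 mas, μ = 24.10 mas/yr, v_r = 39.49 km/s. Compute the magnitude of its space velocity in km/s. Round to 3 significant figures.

d = 1/p = 1/0.006330″ = 157.98 pc.
μ = 24.10 mas/yr = 0.02410 ″/yr.
v_t = 4.740 μ d = 4.740 × 0.02410 × 157.98 = 18.047 km/s.
v = √(v_r² + v_t²) = √(39.49² + 18.047²) = √1885.15 = 43.418 km/s.

43.4 km/s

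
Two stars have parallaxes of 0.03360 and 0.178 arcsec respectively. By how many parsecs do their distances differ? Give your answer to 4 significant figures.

d_A = 1/0.03360″ = 29.762 pc; d_B = 1/0.1780″ = 5.618 pc.
|d_B − d_A| = |5.618 − 29.762| = 24.144 pc.

24.14 pc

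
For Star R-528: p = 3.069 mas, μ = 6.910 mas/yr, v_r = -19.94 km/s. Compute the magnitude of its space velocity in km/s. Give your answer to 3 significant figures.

22.6 km/s

d = 1/p = 1/0.003069″ = 325.84 pc.
μ = 6.910 mas/yr = 0.006910 ″/yr.
v_t = 4.740 μ d = 4.740 × 0.006910 × 325.84 = 10.672 km/s.
v = √(v_r² + v_t²) = √((-19.94)² + 10.672²) = √511.495 = 22.616 km/s.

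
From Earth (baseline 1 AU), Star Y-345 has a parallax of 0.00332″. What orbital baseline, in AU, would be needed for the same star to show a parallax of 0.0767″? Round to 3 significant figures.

Parallax scales linearly with baseline: p ∝ B, so B = p_target / p_Earth × 1 AU.
B = 0.0767 / 0.00332 = 23.102 AU.

23.1 AU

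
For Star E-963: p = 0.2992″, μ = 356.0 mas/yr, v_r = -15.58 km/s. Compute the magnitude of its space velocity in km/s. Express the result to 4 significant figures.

16.57 km/s

d = 1/p = 1/0.2992″ = 3.3422 pc.
μ = 356.0 mas/yr = 0.3560 ″/yr.
v_t = 4.740 μ d = 4.740 × 0.3560 × 3.3422 = 5.6398 km/s.
v = √(v_r² + v_t²) = √((-15.58)² + 5.6398²) = √274.544 = 16.569 km/s.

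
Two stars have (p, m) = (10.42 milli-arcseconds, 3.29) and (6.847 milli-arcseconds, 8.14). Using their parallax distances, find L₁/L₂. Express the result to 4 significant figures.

d₁ = 1/p₁ = 1/0.01042″ = 95.969 pc; d₂ = 1/p₂ = 1/0.006847″ = 146.05 pc.
M₁ = m₁ − 5 log₁₀ d₁ + 5 = 3.29 − 9.9107 + 5 = -1.6207.
M₂ = 8.14 − 10.8225 + 5 = 2.3175.
L₁/L₂ = 10^(0.4(M₂ − M₁)) = 10^(0.4 × 3.9382) = 10^1.57528 = 37.608.

L₁/L₂ = 37.61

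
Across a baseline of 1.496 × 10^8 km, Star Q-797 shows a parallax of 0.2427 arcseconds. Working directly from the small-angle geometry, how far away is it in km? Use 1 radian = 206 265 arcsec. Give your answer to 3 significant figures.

1.27 × 10^14 km

θ = 0.2427″ = 0.2427/206265 = 1.1766 × 10^-6 rad.
d = B/θ = (1.496 × 10^8) / (1.1766 × 10^-6) = 1.2715 × 10^14 km.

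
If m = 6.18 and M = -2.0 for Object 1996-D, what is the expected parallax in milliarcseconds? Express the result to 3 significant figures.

2.31 mas

m − M = 6.18 − (-2.0) = 8.18.
d = 10^((m−M)/5 + 1) = 10^2.636 = 432.51 pc.
p = 1/d = 1/432.51 = 0.0023121 arcsec = 2.3121 mas.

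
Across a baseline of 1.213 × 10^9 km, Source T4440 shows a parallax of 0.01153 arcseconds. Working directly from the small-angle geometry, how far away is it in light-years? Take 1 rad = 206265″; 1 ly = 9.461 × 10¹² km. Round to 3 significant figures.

θ = 0.01153″ = 0.01153/206265 = 5.5899 × 10^-8 rad.
d = B/θ = (1.213 × 10^9) / (5.5899 × 10^-8) = 2.1700 × 10^16 km = (2.1700 × 10^16) / (9.461 × 10^12) ly = 2293.6 ly.

2290 ly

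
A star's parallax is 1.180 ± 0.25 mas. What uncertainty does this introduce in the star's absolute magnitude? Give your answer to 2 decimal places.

M = m − 5 log₁₀ d + 5 = m + 5 log₁₀ p + 5, so ∂M/∂p = 5/(p ln 10).
σ_M = (5/ln 10) · (σ_p/p) = 2.1715 × 0.25/1.180 = 2.1715 × 0.21186 = 0.46005.

σ_M = 0.46 mag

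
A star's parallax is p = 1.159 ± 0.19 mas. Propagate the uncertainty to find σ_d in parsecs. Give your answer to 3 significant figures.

d = 1/p, so σ_d = σ_p / p².
σ_d = 0.000190 / (0.001159)² = 0.000190 / 0.0000013433 = 141.44 pc.

141 pc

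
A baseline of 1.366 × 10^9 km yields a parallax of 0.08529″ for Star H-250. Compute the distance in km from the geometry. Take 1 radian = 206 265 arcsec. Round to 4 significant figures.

θ = 0.08529″ = 0.08529/206265 = 4.1350 × 10^-7 rad.
d = B/θ = (1.366 × 10^9) / (4.1350 × 10^-7) = 3.3035 × 10^15 km.

3.304 × 10^15 km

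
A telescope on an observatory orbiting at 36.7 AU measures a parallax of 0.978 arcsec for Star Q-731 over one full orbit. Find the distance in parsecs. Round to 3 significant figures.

37.5 pc

With baseline B (in AU) and parallax p (in arcsec), d = B/p parsecs.
d = 36.7 / 0.978 = 37.526 pc.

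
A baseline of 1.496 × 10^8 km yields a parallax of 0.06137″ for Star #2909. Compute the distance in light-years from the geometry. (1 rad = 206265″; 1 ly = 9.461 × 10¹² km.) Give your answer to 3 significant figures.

θ = 0.06137″ = 0.06137/206265 = 2.9753 × 10^-7 rad.
d = B/θ = (1.496 × 10^8) / (2.9753 × 10^-7) = 5.0281 × 10^14 km = (5.0281 × 10^14) / (9.461 × 10^12) ly = 53.146 ly.

53.1 ly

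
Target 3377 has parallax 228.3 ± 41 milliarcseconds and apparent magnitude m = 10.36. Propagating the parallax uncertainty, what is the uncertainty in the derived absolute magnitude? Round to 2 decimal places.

σ_M = 0.39 mag

M = m − 5 log₁₀ d + 5 = m + 5 log₁₀ p + 5, so ∂M/∂p = 5/(p ln 10).
σ_M = (5/ln 10) · (σ_p/p) = 2.1715 × 41/228.3 = 2.1715 × 0.17959 = 0.38998.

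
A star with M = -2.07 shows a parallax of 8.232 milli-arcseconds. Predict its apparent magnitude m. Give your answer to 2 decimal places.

d = 1/p = 1/0.008232″ = 121.48 pc.
m − M = 5 log₁₀ d − 5 = 5 log₁₀(121.48) − 5 = 10.4225 − 5 = 5.4225.
m = M + (m − M) = -2.07 + 5.4225 = 3.35.

m = 3.35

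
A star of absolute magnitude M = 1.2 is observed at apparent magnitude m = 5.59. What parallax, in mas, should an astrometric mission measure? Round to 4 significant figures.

m − M = 5.59 − 1.2 = 4.39.
d = 10^((m−M)/5 + 1) = 10^1.878 = 75.509 pc.
p = 1/d = 1/75.509 = 0.013243 arcsec = 13.243 mas.

13.24 mas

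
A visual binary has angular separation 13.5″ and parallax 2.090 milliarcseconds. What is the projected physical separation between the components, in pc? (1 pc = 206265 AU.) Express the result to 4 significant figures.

d = 1/p = 1/0.002090″ = 478.47 pc.
At distance d (pc), an angle of θ arcsec spans θ·d AU: s = 13.5 × 478.47 = 6459.3 AU.
= 6459.3 / 206265 = 0.031316 pc.

0.03132 pc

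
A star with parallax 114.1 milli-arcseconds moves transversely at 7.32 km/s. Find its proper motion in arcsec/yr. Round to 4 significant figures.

0.1762 arcsec/yr

d = 1/p = 1/0.1141″ = 8.7642 pc.
μ = v_t / (4.74 d) = 7.32 / (4.74 × 8.7642) = 7.32 / 41.542 = 0.17621 ″/yr.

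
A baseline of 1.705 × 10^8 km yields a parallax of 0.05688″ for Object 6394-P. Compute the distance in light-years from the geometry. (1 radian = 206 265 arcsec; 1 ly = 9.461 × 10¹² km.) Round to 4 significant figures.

θ = 0.05688″ = 0.05688/206265 = 2.7576 × 10^-7 rad.
d = B/θ = (1.705 × 10^8) / (2.7576 × 10^-7) = 6.1829 × 10^14 km = (6.1829 × 10^14) / (9.461 × 10^12) ly = 65.351 ly.

65.35 ly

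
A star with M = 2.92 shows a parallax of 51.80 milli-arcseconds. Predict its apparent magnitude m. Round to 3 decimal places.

m = 4.348

d = 1/p = 1/0.05180″ = 19.305 pc.
m − M = 5 log₁₀ d − 5 = 5 log₁₀(19.305) − 5 = 6.4283 − 5 = 1.4283.
m = M + (m − M) = 2.92 + 1.4283 = 4.348.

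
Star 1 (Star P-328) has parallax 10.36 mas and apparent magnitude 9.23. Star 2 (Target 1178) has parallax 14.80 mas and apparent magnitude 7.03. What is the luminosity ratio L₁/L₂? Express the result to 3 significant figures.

d₁ = 1/p₁ = 1/0.01036″ = 96.525 pc; d₂ = 1/p₂ = 1/0.01480″ = 67.568 pc.
M₁ = m₁ − 5 log₁₀ d₁ + 5 = 9.23 − 9.9232 + 5 = 4.3068.
M₂ = 7.03 − 9.1487 + 5 = 2.8813.
L₁/L₂ = 10^(0.4(M₂ − M₁)) = 10^(0.4 × (-1.4255)) = 10^(-0.57020) = 0.26903.

L₁/L₂ = 0.269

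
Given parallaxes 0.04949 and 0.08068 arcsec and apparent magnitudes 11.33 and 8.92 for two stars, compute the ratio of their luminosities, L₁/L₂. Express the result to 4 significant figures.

L₁/L₂ = 0.2887

d₁ = 1/p₁ = 1/0.04949″ = 20.206 pc; d₂ = 1/p₂ = 1/0.08068″ = 12.395 pc.
M₁ = m₁ − 5 log₁₀ d₁ + 5 = 11.33 − 6.5274 + 5 = 9.8026.
M₂ = 8.92 − 5.4662 + 5 = 8.4538.
L₁/L₂ = 10^(0.4(M₂ − M₁)) = 10^(0.4 × (-1.3488)) = 10^(-0.53952) = 0.28872.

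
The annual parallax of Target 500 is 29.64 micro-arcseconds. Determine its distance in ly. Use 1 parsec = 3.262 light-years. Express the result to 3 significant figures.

110000 ly

p = 29.64 micro-arcseconds = 0.00002964 arcsec.
d = 1/p = 1/0.00002964 = 33738 pc.
In light-years: 33738 × 3.262 = 1.1005 × 10^5 ly.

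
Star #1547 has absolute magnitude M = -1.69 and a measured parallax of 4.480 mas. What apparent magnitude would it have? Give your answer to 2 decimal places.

d = 1/p = 1/0.004480″ = 223.21 pc.
m − M = 5 log₁₀ d − 5 = 5 log₁₀(223.21) − 5 = 11.7436 − 5 = 6.7436.
m = M + (m − M) = -1.69 + 6.7436 = 5.05.

m = 5.05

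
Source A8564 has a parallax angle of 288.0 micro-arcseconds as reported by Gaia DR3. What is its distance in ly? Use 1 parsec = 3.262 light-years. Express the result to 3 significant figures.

11300 ly

p = 288.0 micro-arcseconds = 0.0002880 arcsec.
d = 1/p = 1/0.0002880 = 3472.2 pc.
In light-years: 3472.2 × 3.262 = 11326 ly.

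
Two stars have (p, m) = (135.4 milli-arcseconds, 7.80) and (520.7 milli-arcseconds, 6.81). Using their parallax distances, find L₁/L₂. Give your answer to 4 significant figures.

d₁ = 1/p₁ = 1/0.1354″ = 7.3855 pc; d₂ = 1/p₂ = 1/0.5207″ = 1.9205 pc.
M₁ = m₁ − 5 log₁₀ d₁ + 5 = 7.80 − 4.3419 + 5 = 8.4581.
M₂ = 6.81 − 1.4171 + 5 = 10.3929.
L₁/L₂ = 10^(0.4(M₂ − M₁)) = 10^(0.4 × 1.9348) = 10^0.77392 = 5.9418.

L₁/L₂ = 5.942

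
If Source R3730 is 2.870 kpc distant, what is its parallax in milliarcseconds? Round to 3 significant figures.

0.348 mas

d = 2.870 kpc = 2870 pc.
p = 1/d = 1/2870 = 0.00034843 arcsec.
= 0.00034843 × 1000 = 0.34843 mas.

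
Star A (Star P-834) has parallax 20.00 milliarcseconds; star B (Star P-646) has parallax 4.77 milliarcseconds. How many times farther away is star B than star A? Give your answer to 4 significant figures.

Since d = 1/p, d_B/d_A = p_A/p_B.
= 20.00 / 4.77 = 4.1929.

4.193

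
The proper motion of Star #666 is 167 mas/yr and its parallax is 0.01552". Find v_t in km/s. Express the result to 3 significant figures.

51.0 km/s

d = 1/p = 1/0.01552″ = 64.433 pc.
μ = 167 mas/yr = 0.167 ″/yr.
v_t = 4.74 × μ × d = 4.74 × 0.167 × 64.433 = 51.004 km/s.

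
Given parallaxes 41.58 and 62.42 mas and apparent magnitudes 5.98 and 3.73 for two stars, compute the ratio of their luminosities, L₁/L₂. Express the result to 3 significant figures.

L₁/L₂ = 0.284

d₁ = 1/p₁ = 1/0.04158″ = 24.05 pc; d₂ = 1/p₂ = 1/0.06242″ = 16.021 pc.
M₁ = m₁ − 5 log₁₀ d₁ + 5 = 5.98 − 6.9056 + 5 = 4.0744.
M₂ = 3.73 − 6.0234 + 5 = 2.7066.
L₁/L₂ = 10^(0.4(M₂ − M₁)) = 10^(0.4 × (-1.3678)) = 10^(-0.54712) = 0.28371.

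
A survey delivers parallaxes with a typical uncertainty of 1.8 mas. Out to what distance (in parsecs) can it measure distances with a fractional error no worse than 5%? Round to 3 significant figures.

σ_d/d = σ_p/p, so the condition is σ_p/p ≤ 0.05, i.e. p ≥ σ_p/0.05.
p_min = 1.8/0.05 = 36 mas = 0.036 arcsec.
d_max = 1/p_min = 1/0.036 = 27.778 pc.

27.8 pc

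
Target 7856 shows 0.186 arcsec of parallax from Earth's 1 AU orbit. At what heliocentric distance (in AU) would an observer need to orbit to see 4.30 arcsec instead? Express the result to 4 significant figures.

Parallax scales linearly with baseline: p ∝ B, so B = p_target / p_Earth × 1 AU.
B = 4.30 / 0.186 = 23.118 AU.

23.12 AU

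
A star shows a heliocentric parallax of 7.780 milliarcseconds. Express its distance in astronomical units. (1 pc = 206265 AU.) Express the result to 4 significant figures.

2.651 × 10^7 AU

p = 7.780 milliarcseconds = 0.007780 arcsec.
d = 1/p = 1/0.007780 = 128.53 pc.
In AU: 128.53 × 206265 = 2.6511 × 10^7 AU.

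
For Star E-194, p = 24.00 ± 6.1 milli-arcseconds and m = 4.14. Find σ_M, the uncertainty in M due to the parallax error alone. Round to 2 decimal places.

σ_M = 0.55 mag

M = m − 5 log₁₀ d + 5 = m + 5 log₁₀ p + 5, so ∂M/∂p = 5/(p ln 10).
σ_M = (5/ln 10) · (σ_p/p) = 2.1715 × 6.1/24.00 = 2.1715 × 0.25417 = 0.55193.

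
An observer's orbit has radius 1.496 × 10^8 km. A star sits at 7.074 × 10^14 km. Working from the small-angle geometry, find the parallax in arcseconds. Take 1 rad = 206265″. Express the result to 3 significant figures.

θ ≈ B/d = (1.496 × 10^8) / (7.074 × 10^14) = 2.1148 × 10^-7 rad.
In arcseconds: 2.1148 × 10^-7 × 206265 = 0.043621″.

0.0436 arcsec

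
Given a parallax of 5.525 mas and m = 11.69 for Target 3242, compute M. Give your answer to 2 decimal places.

M = 5.40

d = 1/p = 1/0.005525″ = 181 pc.
m − M = 5 log₁₀(181) − 5 = 11.2884 − 5 = 6.2884.
M = m − (m − M) = 11.69 − 6.2884 = 5.40.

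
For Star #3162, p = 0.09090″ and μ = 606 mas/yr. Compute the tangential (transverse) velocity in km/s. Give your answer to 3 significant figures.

31.6 km/s

d = 1/p = 1/0.09090″ = 11.001 pc.
μ = 606 mas/yr = 0.606 ″/yr.
v_t = 4.74 × μ × d = 4.74 × 0.606 × 11.001 = 31.6 km/s.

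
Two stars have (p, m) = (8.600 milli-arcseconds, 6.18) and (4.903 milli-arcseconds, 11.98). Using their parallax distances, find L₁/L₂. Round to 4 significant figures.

L₁/L₂ = 67.91

d₁ = 1/p₁ = 1/0.008600″ = 116.28 pc; d₂ = 1/p₂ = 1/0.004903″ = 203.96 pc.
M₁ = m₁ − 5 log₁₀ d₁ + 5 = 6.18 − 10.3275 + 5 = 0.8525.
M₂ = 11.98 − 11.5477 + 5 = 5.4323.
L₁/L₂ = 10^(0.4(M₂ − M₁)) = 10^(0.4 × 4.5798) = 10^1.83192 = 67.908.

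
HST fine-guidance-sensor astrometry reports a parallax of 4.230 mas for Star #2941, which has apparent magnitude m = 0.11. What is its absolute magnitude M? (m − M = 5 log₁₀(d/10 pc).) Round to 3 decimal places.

d = 1/p = 1/0.004230″ = 236.41 pc.
m − M = 5 log₁₀(236.41) − 5 = 11.8683 − 5 = 6.8683.
M = m − (m − M) = 0.11 − 6.8683 = -6.758.

M = -6.758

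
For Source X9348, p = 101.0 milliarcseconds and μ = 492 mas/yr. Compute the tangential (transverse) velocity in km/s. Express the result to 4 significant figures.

23.09 km/s

d = 1/p = 1/0.1010″ = 9.901 pc.
μ = 492 mas/yr = 0.492 ″/yr.
v_t = 4.74 × μ × d = 4.74 × 0.492 × 9.901 = 23.09 km/s.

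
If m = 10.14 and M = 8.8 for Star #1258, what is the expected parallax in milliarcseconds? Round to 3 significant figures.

54.0 mas

m − M = 10.14 − 8.8 = 1.34.
d = 10^((m−M)/5 + 1) = 10^1.268 = 18.535 pc.
p = 1/d = 1/18.535 = 0.053952 arcsec = 53.952 mas.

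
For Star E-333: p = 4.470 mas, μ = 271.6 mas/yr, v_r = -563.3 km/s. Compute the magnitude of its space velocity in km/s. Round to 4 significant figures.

d = 1/p = 1/0.004470″ = 223.71 pc.
μ = 271.6 mas/yr = 0.2716 ″/yr.
v_t = 4.740 μ d = 4.740 × 0.2716 × 223.71 = 288 km/s.
v = √(v_r² + v_t²) = √((-563.3)² + 288²) = √400251 = 632.65 km/s.

632.7 km/s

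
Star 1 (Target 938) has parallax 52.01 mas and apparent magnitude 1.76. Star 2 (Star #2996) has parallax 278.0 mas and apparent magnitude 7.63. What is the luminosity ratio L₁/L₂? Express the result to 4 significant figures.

L₁/L₂ = 6367

d₁ = 1/p₁ = 1/0.05201″ = 19.227 pc; d₂ = 1/p₂ = 1/0.2780″ = 3.5971 pc.
M₁ = m₁ − 5 log₁₀ d₁ + 5 = 1.76 − 6.4196 + 5 = 0.3404.
M₂ = 7.63 − 2.7798 + 5 = 9.8502.
L₁/L₂ = 10^(0.4(M₂ − M₁)) = 10^(0.4 × 9.5098) = 10^3.80392 = 6366.8.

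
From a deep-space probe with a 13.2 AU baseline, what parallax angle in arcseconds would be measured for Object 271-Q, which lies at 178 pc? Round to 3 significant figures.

0.0742 arcsec

p (arcsec) = B (AU) / d (pc).
p = 13.2 / 178 = 0.074157 arcsec.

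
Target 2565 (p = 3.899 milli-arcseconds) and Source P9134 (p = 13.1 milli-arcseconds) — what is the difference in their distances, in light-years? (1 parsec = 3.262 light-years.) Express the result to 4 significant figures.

587.6 ly

d_A = 1/0.003899″ = 256.48 pc; d_B = 1/0.01310″ = 76.336 pc.
|d_B − d_A| = |76.336 − 256.48| = 180.14 pc = 180.14 × 3.262 ly = 587.62 ly.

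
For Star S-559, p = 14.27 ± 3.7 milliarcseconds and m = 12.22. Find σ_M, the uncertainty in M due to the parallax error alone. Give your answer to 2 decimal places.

σ_M = 0.56 mag

M = m − 5 log₁₀ d + 5 = m + 5 log₁₀ p + 5, so ∂M/∂p = 5/(p ln 10).
σ_M = (5/ln 10) · (σ_p/p) = 2.1715 × 3.7/14.27 = 2.1715 × 0.25929 = 0.56305.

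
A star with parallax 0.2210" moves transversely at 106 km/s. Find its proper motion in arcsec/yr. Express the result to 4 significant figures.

d = 1/p = 1/0.2210″ = 4.5249 pc.
μ = v_t / (4.74 d) = 106 / (4.74 × 4.5249) = 106 / 21.448 = 4.9422 ″/yr.

4.942 arcsec/yr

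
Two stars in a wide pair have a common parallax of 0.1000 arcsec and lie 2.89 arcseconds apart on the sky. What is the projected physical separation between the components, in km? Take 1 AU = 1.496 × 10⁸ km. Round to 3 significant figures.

d = 1/p = 1/0.1000″ = 10 pc.
At distance d (pc), an angle of θ arcsec spans θ·d AU: s = 2.89 × 10 = 28.9 AU.
= 28.9 × 1.496 × 10⁸ km = 4.3234 × 10^9 km.

4.32 × 10^9 km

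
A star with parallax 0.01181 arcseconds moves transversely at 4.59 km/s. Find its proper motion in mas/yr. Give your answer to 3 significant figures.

d = 1/p = 1/0.01181″ = 84.674 pc.
μ = v_t / (4.74 d) = 4.59 / (4.74 × 84.674) = 4.59 / 401.35 = 0.011436 ″/yr = 11.436 mas/yr.

11.4 mas/yr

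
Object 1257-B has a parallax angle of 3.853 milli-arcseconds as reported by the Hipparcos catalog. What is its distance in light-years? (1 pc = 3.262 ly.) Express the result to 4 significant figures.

846.6 light years

p = 3.853 milli-arcseconds = 0.003853 arcsec.
d = 1/p = 1/0.003853 = 259.54 pc.
In light-years: 259.54 × 3.262 = 846.62 ly.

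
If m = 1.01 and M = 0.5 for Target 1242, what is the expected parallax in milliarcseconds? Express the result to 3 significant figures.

m − M = 1.01 − 0.5 = 0.51.
d = 10^((m−M)/5 + 1) = 10^1.102 = 12.647 pc.
p = 1/d = 1/12.647 = 0.07907 arcsec = 79.07 mas.

79.1 mas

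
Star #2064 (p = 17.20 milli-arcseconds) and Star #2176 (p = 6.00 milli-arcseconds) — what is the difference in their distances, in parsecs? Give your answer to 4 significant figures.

108.5 pc

d_A = 1/0.01720″ = 58.14 pc; d_B = 1/0.006000″ = 166.67 pc.
|d_B − d_A| = |166.67 − 58.14| = 108.53 pc.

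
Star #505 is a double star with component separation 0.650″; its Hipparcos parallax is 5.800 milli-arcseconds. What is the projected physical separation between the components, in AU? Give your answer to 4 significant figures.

d = 1/p = 1/0.005800″ = 172.41 pc.
At distance d (pc), an angle of θ arcsec spans θ·d AU: s = 0.650 × 172.41 = 112.07 AU.

112.1 AU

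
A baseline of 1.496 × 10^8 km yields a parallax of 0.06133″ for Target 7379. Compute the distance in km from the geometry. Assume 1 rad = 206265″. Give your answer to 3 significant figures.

5.03 × 10^14 km

θ = 0.06133″ = 0.06133/206265 = 2.9734 × 10^-7 rad.
d = B/θ = (1.496 × 10^8) / (2.9734 × 10^-7) = 5.0313 × 10^14 km.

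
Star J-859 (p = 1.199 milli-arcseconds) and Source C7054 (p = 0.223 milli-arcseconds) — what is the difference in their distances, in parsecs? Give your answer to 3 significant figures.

d_A = 1/0.001199″ = 834.03 pc; d_B = 1/0.0002230″ = 4484.3 pc.
|d_B − d_A| = |4484.3 − 834.03| = 3650.3 pc.

3650 pc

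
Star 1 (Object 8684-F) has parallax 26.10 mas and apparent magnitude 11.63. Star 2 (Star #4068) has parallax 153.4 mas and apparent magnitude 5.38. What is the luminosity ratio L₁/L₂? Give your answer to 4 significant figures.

d₁ = 1/p₁ = 1/0.02610″ = 38.314 pc; d₂ = 1/p₂ = 1/0.1534″ = 6.5189 pc.
M₁ = m₁ − 5 log₁₀ d₁ + 5 = 11.63 − 7.9168 + 5 = 8.7132.
M₂ = 5.38 − 4.0709 + 5 = 6.3091.
L₁/L₂ = 10^(0.4(M₂ − M₁)) = 10^(0.4 × (-2.4041)) = 10^(-0.96164) = 0.10923.

L₁/L₂ = 0.1092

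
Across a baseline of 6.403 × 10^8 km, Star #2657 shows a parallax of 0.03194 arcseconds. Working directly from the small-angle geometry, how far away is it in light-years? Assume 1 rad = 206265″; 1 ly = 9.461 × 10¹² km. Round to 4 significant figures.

θ = 0.03194″ = 0.03194/206265 = 1.5485 × 10^-7 rad.
d = B/θ = (6.403 × 10^8) / (1.5485 × 10^-7) = 4.1350 × 10^15 km = (4.1350 × 10^15) / (9.461 × 10^12) ly = 437.06 ly.

437.1 ly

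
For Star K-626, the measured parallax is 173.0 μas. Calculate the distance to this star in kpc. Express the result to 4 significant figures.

5.780 kpc

p = 173.0 μas = 0.0001730 arcsec.
d = 1/p = 1/0.0001730 = 5780.3 pc.
= 5.7803 kpc.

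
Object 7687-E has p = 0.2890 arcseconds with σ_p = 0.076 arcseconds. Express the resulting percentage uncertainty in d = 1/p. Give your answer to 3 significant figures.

For d = 1/p, |σ_d/d| = |σ_p/p|.
σ_p/p = 0.076 / 0.2890 = 0.26298 = 26.298%.

26.3%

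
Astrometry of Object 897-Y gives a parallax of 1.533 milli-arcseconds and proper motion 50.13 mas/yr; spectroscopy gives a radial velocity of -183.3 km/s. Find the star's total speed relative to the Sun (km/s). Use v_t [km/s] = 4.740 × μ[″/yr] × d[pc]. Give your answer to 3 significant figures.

240 km/s

d = 1/p = 1/0.001533″ = 652.32 pc.
μ = 50.13 mas/yr = 0.05013 ″/yr.
v_t = 4.740 μ d = 4.740 × 0.05013 × 652.32 = 155 km/s.
v = √(v_r² + v_t²) = √((-183.3)² + 155²) = √57623.9 = 240.05 km/s.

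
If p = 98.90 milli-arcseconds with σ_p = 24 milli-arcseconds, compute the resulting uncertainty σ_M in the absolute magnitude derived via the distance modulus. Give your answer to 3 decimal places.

σ_M = 0.527 mag

M = m − 5 log₁₀ d + 5 = m + 5 log₁₀ p + 5, so ∂M/∂p = 5/(p ln 10).
σ_M = (5/ln 10) · (σ_p/p) = 2.1715 × 24/98.90 = 2.1715 × 0.24267 = 0.52696.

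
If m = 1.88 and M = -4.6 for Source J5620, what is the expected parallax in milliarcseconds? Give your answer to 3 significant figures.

5.06 mas

m − M = 1.88 − (-4.6) = 6.48.
d = 10^((m−M)/5 + 1) = 10^2.296 = 197.7 pc.
p = 1/d = 1/197.7 = 0.0050582 arcsec = 5.0582 mas.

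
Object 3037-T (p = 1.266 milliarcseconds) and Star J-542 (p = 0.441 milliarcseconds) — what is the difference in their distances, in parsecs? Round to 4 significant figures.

d_A = 1/0.001266″ = 789.89 pc; d_B = 1/0.0004410″ = 2267.6 pc.
|d_B − d_A| = |2267.6 − 789.89| = 1477.7 pc.

1478 pc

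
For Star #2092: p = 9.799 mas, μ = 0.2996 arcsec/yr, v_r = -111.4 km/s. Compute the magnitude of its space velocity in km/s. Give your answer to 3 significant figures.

183 km/s

d = 1/p = 1/0.009799″ = 102.05 pc.
v_t = 4.740 μ d = 4.740 × 0.2996 × 102.05 = 144.92 km/s.
v = √(v_r² + v_t²) = √((-111.4)² + 144.92²) = √33411.8 = 182.79 km/s.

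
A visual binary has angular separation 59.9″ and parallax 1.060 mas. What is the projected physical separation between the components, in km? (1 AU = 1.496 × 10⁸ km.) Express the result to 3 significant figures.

8.45 × 10^12 km

d = 1/p = 1/0.001060″ = 943.4 pc.
At distance d (pc), an angle of θ arcsec spans θ·d AU: s = 59.9 × 943.4 = 56510 AU.
= 56510 × 1.496 × 10⁸ km = 8.4539 × 10^12 km.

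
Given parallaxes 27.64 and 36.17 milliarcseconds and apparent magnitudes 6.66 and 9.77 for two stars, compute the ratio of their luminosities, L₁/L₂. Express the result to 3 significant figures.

d₁ = 1/p₁ = 1/0.02764″ = 36.179 pc; d₂ = 1/p₂ = 1/0.03617″ = 27.647 pc.
M₁ = m₁ − 5 log₁₀ d₁ + 5 = 6.66 − 7.7923 + 5 = 3.8677.
M₂ = 9.77 − 7.2082 + 5 = 7.5618.
L₁/L₂ = 10^(0.4(M₂ − M₁)) = 10^(0.4 × 3.6941) = 10^1.47764 = 30.036.

L₁/L₂ = 30.0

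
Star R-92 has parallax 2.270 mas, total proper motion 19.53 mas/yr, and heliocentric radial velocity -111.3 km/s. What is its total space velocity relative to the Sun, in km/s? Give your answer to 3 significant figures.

119 km/s

d = 1/p = 1/0.002270″ = 440.53 pc.
μ = 19.53 mas/yr = 0.01953 ″/yr.
v_t = 4.740 μ d = 4.740 × 0.01953 × 440.53 = 40.781 km/s.
v = √(v_r² + v_t²) = √((-111.3)² + 40.781²) = √14050.8 = 118.54 km/s.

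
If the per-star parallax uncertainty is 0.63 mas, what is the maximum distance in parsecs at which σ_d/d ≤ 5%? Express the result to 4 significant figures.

σ_d/d = σ_p/p, so the condition is σ_p/p ≤ 0.05, i.e. p ≥ σ_p/0.05.
p_min = 0.63/0.05 = 12.6 mas = 0.0126 arcsec.
d_max = 1/p_min = 1/0.0126 = 79.365 pc.

79.37 pc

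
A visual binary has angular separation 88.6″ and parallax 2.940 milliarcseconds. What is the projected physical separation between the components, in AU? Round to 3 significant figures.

30100 AU

d = 1/p = 1/0.002940″ = 340.14 pc.
At distance d (pc), an angle of θ arcsec spans θ·d AU: s = 88.6 × 340.14 = 30136 AU.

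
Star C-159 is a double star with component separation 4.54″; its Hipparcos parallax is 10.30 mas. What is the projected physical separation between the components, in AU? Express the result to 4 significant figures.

d = 1/p = 1/0.01030″ = 97.087 pc.
At distance d (pc), an angle of θ arcsec spans θ·d AU: s = 4.54 × 97.087 = 440.77 AU.

440.8 AU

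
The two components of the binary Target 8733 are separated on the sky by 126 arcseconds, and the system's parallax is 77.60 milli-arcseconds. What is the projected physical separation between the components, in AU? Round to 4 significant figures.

1624 AU

d = 1/p = 1/0.07760″ = 12.887 pc.
At distance d (pc), an angle of θ arcsec spans θ·d AU: s = 126 × 12.887 = 1623.8 AU.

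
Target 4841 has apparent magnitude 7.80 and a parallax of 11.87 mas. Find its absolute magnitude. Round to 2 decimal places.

d = 1/p = 1/0.01187″ = 84.246 pc.
m − M = 5 log₁₀(84.246) − 5 = 9.6277 − 5 = 4.6277.
M = m − (m − M) = 7.80 − 4.6277 = 3.17.

M = 3.17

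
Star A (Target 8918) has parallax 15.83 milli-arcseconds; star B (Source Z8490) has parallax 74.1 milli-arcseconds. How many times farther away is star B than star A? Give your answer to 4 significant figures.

0.2136

Since d = 1/p, d_B/d_A = p_A/p_B.
= 15.83 / 74.1 = 0.21363.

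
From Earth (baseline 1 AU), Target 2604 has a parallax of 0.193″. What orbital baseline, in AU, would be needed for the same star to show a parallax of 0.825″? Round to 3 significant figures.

4.27 AU

Parallax scales linearly with baseline: p ∝ B, so B = p_target / p_Earth × 1 AU.
B = 0.825 / 0.193 = 4.2746 AU.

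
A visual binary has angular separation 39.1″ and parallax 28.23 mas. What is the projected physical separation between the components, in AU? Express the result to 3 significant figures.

1390 AU

d = 1/p = 1/0.02823″ = 35.423 pc.
At distance d (pc), an angle of θ arcsec spans θ·d AU: s = 39.1 × 35.423 = 1385 AU.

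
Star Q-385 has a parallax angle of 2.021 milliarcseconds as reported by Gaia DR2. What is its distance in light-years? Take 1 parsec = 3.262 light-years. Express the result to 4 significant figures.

1614 light years

p = 2.021 milliarcseconds = 0.002021 arcsec.
d = 1/p = 1/0.002021 = 494.8 pc.
In light-years: 494.8 × 3.262 = 1614 ly.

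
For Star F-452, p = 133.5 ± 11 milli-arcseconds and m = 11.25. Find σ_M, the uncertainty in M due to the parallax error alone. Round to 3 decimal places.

σ_M = 0.179 mag

M = m − 5 log₁₀ d + 5 = m + 5 log₁₀ p + 5, so ∂M/∂p = 5/(p ln 10).
σ_M = (5/ln 10) · (σ_p/p) = 2.1715 × 11/133.5 = 2.1715 × 0.082397 = 0.17893.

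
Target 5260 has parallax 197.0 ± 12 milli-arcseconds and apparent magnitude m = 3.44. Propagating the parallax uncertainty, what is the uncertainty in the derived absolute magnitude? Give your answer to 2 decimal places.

σ_M = 0.13 mag

M = m − 5 log₁₀ d + 5 = m + 5 log₁₀ p + 5, so ∂M/∂p = 5/(p ln 10).
σ_M = (5/ln 10) · (σ_p/p) = 2.1715 × 12/197.0 = 2.1715 × 0.060914 = 0.13227.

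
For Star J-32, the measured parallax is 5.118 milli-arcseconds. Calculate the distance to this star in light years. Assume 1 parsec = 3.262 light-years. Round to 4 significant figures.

p = 5.118 milli-arcseconds = 0.005118 arcsec.
d = 1/p = 1/0.005118 = 195.39 pc.
In light-years: 195.39 × 3.262 = 637.36 ly.

637.4 light years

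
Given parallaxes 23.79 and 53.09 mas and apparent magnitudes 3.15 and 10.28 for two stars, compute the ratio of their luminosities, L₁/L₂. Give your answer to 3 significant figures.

L₁/L₂ = 3540

d₁ = 1/p₁ = 1/0.02379″ = 42.034 pc; d₂ = 1/p₂ = 1/0.05309″ = 18.836 pc.
M₁ = m₁ − 5 log₁₀ d₁ + 5 = 3.15 − 8.1180 + 5 = 0.0320.
M₂ = 10.28 − 6.3749 + 5 = 8.9051.
L₁/L₂ = 10^(0.4(M₂ − M₁)) = 10^(0.4 × 8.8731) = 10^3.54924 = 3541.9.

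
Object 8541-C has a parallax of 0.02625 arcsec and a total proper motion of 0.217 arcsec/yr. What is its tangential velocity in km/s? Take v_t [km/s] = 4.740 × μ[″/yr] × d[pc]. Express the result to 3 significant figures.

d = 1/p = 1/0.02625″ = 38.095 pc.
v_t = 4.74 × μ × d = 4.74 × 0.217 × 38.095 = 39.184 km/s.

39.2 km/s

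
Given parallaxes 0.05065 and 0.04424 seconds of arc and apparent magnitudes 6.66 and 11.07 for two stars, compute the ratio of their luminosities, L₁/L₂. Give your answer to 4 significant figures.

L₁/L₂ = 44.31

d₁ = 1/p₁ = 1/0.05065″ = 19.743 pc; d₂ = 1/p₂ = 1/0.04424″ = 22.604 pc.
M₁ = m₁ − 5 log₁₀ d₁ + 5 = 6.66 − 6.4771 + 5 = 5.1829.
M₂ = 11.07 − 6.7709 + 5 = 9.2991.
L₁/L₂ = 10^(0.4(M₂ − M₁)) = 10^(0.4 × 4.1162) = 10^1.64648 = 44.308.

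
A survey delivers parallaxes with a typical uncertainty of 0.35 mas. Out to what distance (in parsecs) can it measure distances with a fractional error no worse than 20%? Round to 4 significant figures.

σ_d/d = σ_p/p, so the condition is σ_p/p ≤ 0.20, i.e. p ≥ σ_p/0.20.
p_min = 0.35/0.20 = 1.75 mas = 0.00175 arcsec.
d_max = 1/p_min = 1/0.00175 = 571.43 pc.

571.4 pc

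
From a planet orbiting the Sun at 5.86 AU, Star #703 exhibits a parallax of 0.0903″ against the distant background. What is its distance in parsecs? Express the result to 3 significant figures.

With baseline B (in AU) and parallax p (in arcsec), d = B/p parsecs.
d = 5.86 / 0.0903 = 64.895 pc.

64.9 pc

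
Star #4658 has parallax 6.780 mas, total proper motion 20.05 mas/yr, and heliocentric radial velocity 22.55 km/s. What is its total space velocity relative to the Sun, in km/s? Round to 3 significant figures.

26.6 km/s

d = 1/p = 1/0.006780″ = 147.49 pc.
μ = 20.05 mas/yr = 0.02005 ″/yr.
v_t = 4.740 μ d = 4.740 × 0.02005 × 147.49 = 14.017 km/s.
v = √(v_r² + v_t²) = √(22.55² + 14.017²) = √704.979 = 26.551 km/s.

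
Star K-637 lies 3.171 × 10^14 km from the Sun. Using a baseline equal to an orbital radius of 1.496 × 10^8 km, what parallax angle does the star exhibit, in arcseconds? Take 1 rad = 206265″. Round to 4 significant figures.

θ ≈ B/d = (1.496 × 10^8) / (3.171 × 10^14) = 4.7178 × 10^-7 rad.
In arcseconds: 4.7178 × 10^-7 × 206265 = 0.097312″.

0.09731 arcsec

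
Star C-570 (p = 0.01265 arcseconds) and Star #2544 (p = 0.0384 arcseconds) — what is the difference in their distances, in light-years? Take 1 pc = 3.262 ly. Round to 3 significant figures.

d_A = 1/0.01265″ = 79.051 pc; d_B = 1/0.03840″ = 26.042 pc.
|d_B − d_A| = |26.042 − 79.051| = 53.009 pc = 53.009 × 3.262 ly = 172.92 ly.

173 ly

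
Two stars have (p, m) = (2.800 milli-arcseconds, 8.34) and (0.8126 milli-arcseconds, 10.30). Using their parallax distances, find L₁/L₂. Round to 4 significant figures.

d₁ = 1/p₁ = 1/0.002800″ = 357.14 pc; d₂ = 1/p₂ = 1/0.0008126″ = 1230.6 pc.
M₁ = m₁ − 5 log₁₀ d₁ + 5 = 8.34 − 12.7642 + 5 = 0.5758.
M₂ = 10.30 − 15.4506 + 5 = -0.1506.
L₁/L₂ = 10^(0.4(M₂ − M₁)) = 10^(0.4 × (-0.7264)) = 10^(-0.29056) = 0.5122.

L₁/L₂ = 0.5122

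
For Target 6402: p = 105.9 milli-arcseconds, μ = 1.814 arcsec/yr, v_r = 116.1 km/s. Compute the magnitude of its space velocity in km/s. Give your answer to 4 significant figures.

d = 1/p = 1/0.1059″ = 9.4429 pc.
v_t = 4.740 μ d = 4.740 × 1.814 × 9.4429 = 81.193 km/s.
v = √(v_r² + v_t²) = √(116.1² + 81.193²) = √20071.5 = 141.67 km/s.

141.7 km/s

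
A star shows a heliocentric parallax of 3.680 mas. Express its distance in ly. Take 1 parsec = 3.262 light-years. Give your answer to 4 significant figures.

886.4 ly

p = 3.680 mas = 0.003680 arcsec.
d = 1/p = 1/0.003680 = 271.74 pc.
In light-years: 271.74 × 3.262 = 886.42 ly.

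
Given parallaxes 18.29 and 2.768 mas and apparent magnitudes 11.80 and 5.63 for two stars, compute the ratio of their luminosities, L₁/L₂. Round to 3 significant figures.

L₁/L₂ = 7.80 × 10^-5

d₁ = 1/p₁ = 1/0.01829″ = 54.675 pc; d₂ = 1/p₂ = 1/0.002768″ = 361.27 pc.
M₁ = m₁ − 5 log₁₀ d₁ + 5 = 11.80 − 8.6889 + 5 = 8.1111.
M₂ = 5.63 − 12.7892 + 5 = -2.1592.
L₁/L₂ = 10^(0.4(M₂ − M₁)) = 10^(0.4 × (-10.2703)) = 10^(-4.10812) = 0.000077961.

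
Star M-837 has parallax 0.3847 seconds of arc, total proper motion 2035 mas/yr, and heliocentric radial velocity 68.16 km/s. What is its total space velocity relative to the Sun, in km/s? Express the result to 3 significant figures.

72.6 km/s

d = 1/p = 1/0.3847″ = 2.5994 pc.
μ = 2035 mas/yr = 2.035 ″/yr.
v_t = 4.740 μ d = 4.740 × 2.035 × 2.5994 = 25.074 km/s.
v = √(v_r² + v_t²) = √(68.16² + 25.074²) = √5274.49 = 72.626 km/s.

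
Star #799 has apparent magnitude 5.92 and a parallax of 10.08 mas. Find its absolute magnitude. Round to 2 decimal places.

d = 1/p = 1/0.01008″ = 99.206 pc.
m − M = 5 log₁₀(99.206) − 5 = 9.9827 − 5 = 4.9827.
M = m − (m − M) = 5.92 − 4.9827 = 0.94.

M = 0.94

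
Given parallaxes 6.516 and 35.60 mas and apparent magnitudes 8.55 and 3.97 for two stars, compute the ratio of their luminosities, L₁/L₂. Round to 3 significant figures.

L₁/L₂ = 0.439

d₁ = 1/p₁ = 1/0.006516″ = 153.47 pc; d₂ = 1/p₂ = 1/0.03560″ = 28.09 pc.
M₁ = m₁ − 5 log₁₀ d₁ + 5 = 8.55 − 10.9301 + 5 = 2.6199.
M₂ = 3.97 − 7.2428 + 5 = 1.7272.
L₁/L₂ = 10^(0.4(M₂ − M₁)) = 10^(0.4 × (-0.8927)) = 10^(-0.35708) = 0.43946.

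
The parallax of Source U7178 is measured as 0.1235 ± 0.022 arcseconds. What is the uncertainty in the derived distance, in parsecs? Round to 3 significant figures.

1.44 pc

d = 1/p, so σ_d = σ_p / p².
σ_d = 0.0220 / (0.1235)² = 0.0220 / 0.015252 = 1.4424 pc.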